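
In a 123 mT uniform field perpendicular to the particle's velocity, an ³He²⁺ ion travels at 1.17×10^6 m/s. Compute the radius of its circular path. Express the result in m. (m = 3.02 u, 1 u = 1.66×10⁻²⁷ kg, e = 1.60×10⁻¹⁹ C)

The magnetic force provides the centripetal force: qvB = mv²/r, so r = mv/(qB).
r = (5.01×10^-27 kg)(1.17×10^6 m/s) / [(2×1.60×10^-19 C)(0.123 T)] = 0.149 m.

r ≈ 0.149 m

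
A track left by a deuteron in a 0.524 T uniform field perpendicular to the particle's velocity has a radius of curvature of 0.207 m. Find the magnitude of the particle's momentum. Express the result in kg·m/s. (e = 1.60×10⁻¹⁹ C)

Since qvB = mv²/r, the momentum p = mv = qBr.
p = (1×1.60×10^-19)(0.524)(0.207) = 1.74×10^-20 kg·m/s.

p ≈ 1.74×10^-20 kg·m/s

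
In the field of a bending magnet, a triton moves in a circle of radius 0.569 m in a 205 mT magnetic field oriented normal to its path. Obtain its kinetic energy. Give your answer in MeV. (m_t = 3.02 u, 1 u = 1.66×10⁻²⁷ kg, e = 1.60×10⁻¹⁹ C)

K ≈ 0.217 MeV

v = qBr/m = (1×1.60×10^-19)(0.205)(0.569) / (5.01×10^-27) = 3.72×10^6 m/s.
K = ½mv² = 0.5·(5.01×10^-27)·(3.72×10^6)² = 3.47×10^-14 J = 0.217 MeV.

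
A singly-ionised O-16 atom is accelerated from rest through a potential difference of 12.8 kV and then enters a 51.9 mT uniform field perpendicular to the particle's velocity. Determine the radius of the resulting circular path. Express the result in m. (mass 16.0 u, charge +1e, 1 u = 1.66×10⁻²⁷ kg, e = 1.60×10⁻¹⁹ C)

The kinetic energy gained is K = qV = (1×1.60×10^-19)(1.28×10^4) = 2.05×10^-15 J.
v = √(2K/m) = 3.93×10^5 m/s.
r = mv/(qB) = (2.66×10^-26)(3.93×10^5) / [(1×1.60×10^-19)(0.0519)] = 1.26 m.

r ≈ 1.26 m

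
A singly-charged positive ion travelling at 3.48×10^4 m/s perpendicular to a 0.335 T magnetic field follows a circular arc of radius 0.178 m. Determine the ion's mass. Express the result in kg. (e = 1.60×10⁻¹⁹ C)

qvB = mv²/r ⇒ m = qBr/v.
m = (1×1.60×10^-19)(0.335)(0.178) / (3.48×10^4) = 2.74×10^-25 kg.

m ≈ 2.74×10^-25 kg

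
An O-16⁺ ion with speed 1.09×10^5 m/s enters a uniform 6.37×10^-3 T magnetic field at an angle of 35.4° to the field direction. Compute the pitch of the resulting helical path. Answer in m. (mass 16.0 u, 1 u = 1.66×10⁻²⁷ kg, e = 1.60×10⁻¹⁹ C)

pitch ≈ 14.5 m

The velocity component along B is v∥ = v cos35.4° = 8.88×10^4 m/s.
The cyclotron period T = 2πm/(qB) = 1.64×10^-4 s is set by m, q, B alone.
Pitch = v∥·T = (8.88×10^4)(1.64×10^-4) = 14.5 m.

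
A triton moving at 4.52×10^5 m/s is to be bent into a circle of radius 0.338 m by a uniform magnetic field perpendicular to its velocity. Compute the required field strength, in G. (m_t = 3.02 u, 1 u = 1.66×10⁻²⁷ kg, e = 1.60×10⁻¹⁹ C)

qvB = mv²/r gives B = mv/(qr).
B = (5.01×10^-27)(4.52×10^5) / [(1×1.60×10^-19)(0.338)] = 0.0419 T.

B ≈ 419 G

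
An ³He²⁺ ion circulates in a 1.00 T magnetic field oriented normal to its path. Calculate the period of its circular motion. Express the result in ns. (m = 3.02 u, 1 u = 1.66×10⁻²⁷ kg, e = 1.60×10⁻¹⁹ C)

T ≈ 98.4 ns

The cyclotron period is independent of speed: T = 2πm/(qB).
T = 2π(5.01×10^-27) / [(2×1.60×10^-19)(1.00)] = 9.84×10^-8 s.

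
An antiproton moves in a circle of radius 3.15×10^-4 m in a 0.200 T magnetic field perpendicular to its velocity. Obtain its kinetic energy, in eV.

K ≈ 0.190 eV

v = qBr/m = (1×1.60×10^-19)(0.200)(3.15×10^-4) / (1.67×10^-27) = 6040 m/s.
K = ½mv² = 0.5·(1.67×10^-27)·(6040)² = 3.04×10^-20 J = 0.190 eV.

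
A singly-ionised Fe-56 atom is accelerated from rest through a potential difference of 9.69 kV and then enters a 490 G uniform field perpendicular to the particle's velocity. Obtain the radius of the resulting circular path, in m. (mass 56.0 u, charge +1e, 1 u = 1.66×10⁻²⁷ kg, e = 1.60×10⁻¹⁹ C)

The kinetic energy gained is K = qV = (1×1.60×10^-19)(9690) = 1.55×10^-15 J.
v = √(2K/m) = 1.83×10^5 m/s.
r = mv/(qB) = (9.30×10^-26)(1.83×10^5) / [(1×1.60×10^-19)(0.0490)] = 2.17 m.

r ≈ 2.17 m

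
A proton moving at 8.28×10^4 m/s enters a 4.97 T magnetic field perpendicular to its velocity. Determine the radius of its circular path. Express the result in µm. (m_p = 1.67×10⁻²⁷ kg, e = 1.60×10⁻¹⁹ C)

r ≈ 174 µm

The magnetic force provides the centripetal force: qvB = mv²/r, so r = mv/(qB).
r = (1.67×10^-27 kg)(8.28×10^4 m/s) / [(1×1.60×10^-19 C)(4.97 T)] = 1.74×10^-4 m.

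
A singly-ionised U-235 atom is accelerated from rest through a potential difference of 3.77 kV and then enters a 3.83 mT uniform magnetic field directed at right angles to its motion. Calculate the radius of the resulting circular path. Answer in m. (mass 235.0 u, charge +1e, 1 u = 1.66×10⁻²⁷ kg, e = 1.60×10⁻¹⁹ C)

The kinetic energy gained is K = qV = (1×1.60×10^-19)(3770) = 6.03×10^-16 J.
v = √(2K/m) = 5.56×10^4 m/s.
r = mv/(qB) = (3.90×10^-25)(5.56×10^4) / [(1×1.60×10^-19)(3.83×10^-3)] = 35.4 m.

r ≈ 35.4 m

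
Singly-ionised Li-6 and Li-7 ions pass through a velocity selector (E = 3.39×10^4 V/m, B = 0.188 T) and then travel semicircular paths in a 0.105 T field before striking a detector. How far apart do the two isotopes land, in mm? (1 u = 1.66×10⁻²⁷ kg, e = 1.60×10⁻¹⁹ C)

Both emerge at v = E/B₁ = 1.80×10^5 m/s.
r = mv/(qB₂), so r₁ = 0.1069 m and r₂ = 0.1247 m, giving Δr = 0.0178 m.
After a semicircle each ion lands a diameter 2r from the entry slit, so the separation is 2Δr = 0.0356 m.

Δd ≈ 35.6 mm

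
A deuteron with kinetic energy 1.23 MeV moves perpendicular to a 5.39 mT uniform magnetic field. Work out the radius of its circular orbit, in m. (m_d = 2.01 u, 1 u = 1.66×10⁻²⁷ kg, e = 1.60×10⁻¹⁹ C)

Convert the energy: K = 1.23 MeV = 1.97×10^-13 J.
v = √(2K/m) = √(2·1.97×10^-13/3.34×10^-27) = 1.09×10^7 m/s.
r = mv/(qB) = (3.34×10^-27)(1.09×10^7) / [(1×1.60×10^-19)(5.39×10^-3)] = 42.0 m.

r ≈ 42.0 m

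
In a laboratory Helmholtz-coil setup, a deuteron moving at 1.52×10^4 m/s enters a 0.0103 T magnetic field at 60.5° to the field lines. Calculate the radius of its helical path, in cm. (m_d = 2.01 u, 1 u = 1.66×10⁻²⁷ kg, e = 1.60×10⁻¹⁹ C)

Only the perpendicular component v⊥ = v sin60.5° = 1.32×10^4 m/s is bent by the field.
r = m v⊥ /(qB) = (3.34×10^-27)(1.32×10^4) / [(1×1.60×10^-19)(0.0103)] = 0.0268 m.

r ≈ 2.68 cm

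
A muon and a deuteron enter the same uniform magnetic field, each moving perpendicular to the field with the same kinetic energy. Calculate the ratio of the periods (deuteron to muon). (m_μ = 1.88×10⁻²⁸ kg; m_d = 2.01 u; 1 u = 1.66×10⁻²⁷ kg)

T = 2πm/(qB) is independent of speed, so T₂/T₁ = (m₂/q₂)/(m₁/q₁).
T_{deuteron}/T_{muon} = (3.34×10^-27/1e) / (1.88×10^-28/1e) = 17.7.

ratio ≈ 17.7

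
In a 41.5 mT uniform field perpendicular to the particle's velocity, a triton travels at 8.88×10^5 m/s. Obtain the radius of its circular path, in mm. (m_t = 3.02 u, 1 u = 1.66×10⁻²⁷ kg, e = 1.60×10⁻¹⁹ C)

The magnetic force provides the centripetal force: qvB = mv²/r, so r = mv/(qB).
r = (5.01×10^-27 kg)(8.88×10^5 m/s) / [(1×1.60×10^-19 C)(0.0415 T)] = 0.670 m.

r ≈ 670 mm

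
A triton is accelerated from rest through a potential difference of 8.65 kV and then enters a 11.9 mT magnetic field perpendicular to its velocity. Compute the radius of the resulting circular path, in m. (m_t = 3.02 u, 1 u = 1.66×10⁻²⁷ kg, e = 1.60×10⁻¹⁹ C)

r ≈ 1.96 m

The kinetic energy gained is K = qV = (1×1.60×10^-19)(8650) = 1.38×10^-15 J.
v = √(2K/m) = 7.43×10^5 m/s.
r = mv/(qB) = (5.01×10^-27)(7.43×10^5) / [(1×1.60×10^-19)(0.0119)] = 1.96 m.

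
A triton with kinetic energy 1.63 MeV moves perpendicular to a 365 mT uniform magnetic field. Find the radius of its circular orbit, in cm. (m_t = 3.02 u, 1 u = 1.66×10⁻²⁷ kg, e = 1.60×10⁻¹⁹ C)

r ≈ 87.6 cm

Convert the energy: K = 1.63 MeV = 2.61×10^-13 J.
v = √(2K/m) = √(2·2.61×10^-13/5.01×10^-27) = 1.02×10^7 m/s.
r = mv/(qB) = (5.01×10^-27)(1.02×10^7) / [(1×1.60×10^-19)(0.365)] = 0.876 m.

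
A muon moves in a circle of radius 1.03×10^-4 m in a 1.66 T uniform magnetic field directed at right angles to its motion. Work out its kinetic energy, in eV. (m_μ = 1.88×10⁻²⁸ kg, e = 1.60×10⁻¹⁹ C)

v = qBr/m = (1×1.60×10^-19)(1.66)(1.03×10^-4) / (1.88×10^-28) = 1.46×10^5 m/s.
K = ½mv² = 0.5·(1.88×10^-28)·(1.46×10^5)² = 1.99×10^-18 J = 12.4 eV.

K ≈ 12.4 eV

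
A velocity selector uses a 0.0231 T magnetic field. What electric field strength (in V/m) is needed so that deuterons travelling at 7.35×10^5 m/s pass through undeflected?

qE = qvB ⇒ E = vB = (7.35×10^5)(0.0231) = 1.70×10^4 V/m.

E ≈ 1.70×10^4 V/m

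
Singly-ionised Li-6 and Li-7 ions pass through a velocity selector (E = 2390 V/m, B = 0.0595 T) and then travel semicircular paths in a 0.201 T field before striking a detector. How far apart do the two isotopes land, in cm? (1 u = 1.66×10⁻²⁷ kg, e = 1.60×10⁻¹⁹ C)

Both emerge at v = E/B₁ = 4.02×10^4 m/s.
r = mv/(qB₂), so r₁ = 0.01244 m and r₂ = 0.01451 m, giving Δr = 2.07×10^-3 m.
After a semicircle each ion lands a diameter 2r from the entry slit, so the separation is 2Δr = 4.15×10^-3 m.

Δd ≈ 0.415 cm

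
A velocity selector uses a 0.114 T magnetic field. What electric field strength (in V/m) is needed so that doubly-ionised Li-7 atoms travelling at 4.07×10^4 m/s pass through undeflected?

qE = qvB ⇒ E = vB = (4.07×10^4)(0.114) = 4640 V/m.

E ≈ 4640 V/m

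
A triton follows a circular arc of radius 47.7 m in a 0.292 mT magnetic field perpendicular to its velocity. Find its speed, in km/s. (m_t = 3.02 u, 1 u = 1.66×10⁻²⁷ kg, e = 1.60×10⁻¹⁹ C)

v ≈ 445 km/s

From qvB = mv²/r, v = qBr/m.
v = (1×1.60×10^-19)(2.92×10^-4)(47.7) / (5.01×10^-27) = 4.45×10^5 m/s.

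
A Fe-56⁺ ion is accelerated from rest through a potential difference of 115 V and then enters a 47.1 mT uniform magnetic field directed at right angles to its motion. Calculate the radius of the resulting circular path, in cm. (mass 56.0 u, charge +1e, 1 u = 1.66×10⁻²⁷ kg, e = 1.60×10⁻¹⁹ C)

The kinetic energy gained is K = qV = (1×1.60×10^-19)(115) = 1.84×10^-17 J.
v = √(2K/m) = 1.99×10^4 m/s.
r = mv/(qB) = (9.30×10^-26)(1.99×10^4) / [(1×1.60×10^-19)(0.0471)] = 0.245 m.

r ≈ 24.5 cm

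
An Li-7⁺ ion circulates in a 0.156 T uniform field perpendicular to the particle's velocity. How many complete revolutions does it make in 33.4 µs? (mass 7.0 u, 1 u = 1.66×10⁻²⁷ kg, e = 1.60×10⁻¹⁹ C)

N = 11

T = 2πm/(qB) = 2π(1.162×10^-26) / [(1×1.60×10^-19)(0.156)] = 2.9251×10^-6 s.
N = t/T = 3.34×10^-5 / 2.9251×10^-6 ≈ 11.42, so 11 complete revolutions.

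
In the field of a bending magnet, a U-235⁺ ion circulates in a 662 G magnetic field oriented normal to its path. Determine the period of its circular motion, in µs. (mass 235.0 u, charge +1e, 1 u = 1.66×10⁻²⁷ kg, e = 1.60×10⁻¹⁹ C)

The cyclotron period is independent of speed: T = 2πm/(qB).
T = 2π(3.90×10^-25) / [(1×1.60×10^-19)(0.0662)] = 2.31×10^-4 s.

T ≈ 231 µs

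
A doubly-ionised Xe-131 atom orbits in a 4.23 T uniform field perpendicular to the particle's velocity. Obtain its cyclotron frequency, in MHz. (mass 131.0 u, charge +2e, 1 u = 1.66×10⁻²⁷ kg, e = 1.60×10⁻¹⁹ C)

f ≈ 0.991 MHz

f = qB/(2πm) = (2×1.60×10^-19)(4.23) / [2π(2.17×10^-25)] = 9.91×10^5 Hz.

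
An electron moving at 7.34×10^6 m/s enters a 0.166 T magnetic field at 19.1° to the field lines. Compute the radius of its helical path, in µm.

r ≈ 82.4 µm

Only the perpendicular component v⊥ = v sin19.1° = 2.40×10^6 m/s is bent by the field.
r = m v⊥ /(qB) = (9.11×10^-31)(2.40×10^6) / [(1×1.60×10^-19)(0.166)] = 8.24×10^-5 m.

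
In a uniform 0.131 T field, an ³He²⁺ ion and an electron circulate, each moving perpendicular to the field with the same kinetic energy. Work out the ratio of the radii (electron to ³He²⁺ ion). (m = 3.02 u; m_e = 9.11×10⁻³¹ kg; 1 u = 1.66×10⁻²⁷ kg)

r = √(2mK)/(qB) ⇒ at equal K, r ∝ √m/q.
r_{electron}/r_{³He²⁺ ion} = 0.0270.

ratio ≈ 0.0270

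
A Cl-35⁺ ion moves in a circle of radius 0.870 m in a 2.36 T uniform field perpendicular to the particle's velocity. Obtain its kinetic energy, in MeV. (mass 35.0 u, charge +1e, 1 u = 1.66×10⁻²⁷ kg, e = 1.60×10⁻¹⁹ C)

v = qBr/m = (1×1.60×10^-19)(2.36)(0.870) / (5.81×10^-26) = 5.65×10^6 m/s.
K = ½mv² = 0.5·(5.81×10^-26)·(5.65×10^6)² = 9.29×10^-13 J = 5.80 MeV.

K ≈ 5.80 MeV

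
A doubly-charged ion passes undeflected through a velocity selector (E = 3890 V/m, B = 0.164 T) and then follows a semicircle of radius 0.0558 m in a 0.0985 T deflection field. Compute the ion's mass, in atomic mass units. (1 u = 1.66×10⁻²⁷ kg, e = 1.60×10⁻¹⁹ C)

v = E/B₁ = 2.37×10^4 m/s.
From r = mv/(qB₂), m = qB₂r/v = (2×1.60×10^-19)(0.0985)(0.0558) / (2.37×10^4) = 7.42×10^-26 kg.
In atomic mass units: m = 7.42×10^-26 / 1.66×10^-27 = 44.7 u.

m ≈ 44.7 u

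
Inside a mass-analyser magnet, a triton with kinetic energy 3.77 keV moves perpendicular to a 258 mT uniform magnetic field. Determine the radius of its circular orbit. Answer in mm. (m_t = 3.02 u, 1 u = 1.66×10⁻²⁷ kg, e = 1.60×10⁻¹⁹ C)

Convert the energy: K = 3.77 keV = 6.03×10^-16 J.
v = √(2K/m) = √(2·6.03×10^-16/5.01×10^-27) = 4.91×10^5 m/s.
r = mv/(qB) = (5.01×10^-27)(4.91×10^5) / [(1×1.60×10^-19)(0.258)] = 0.0596 m.

r ≈ 59.6 mm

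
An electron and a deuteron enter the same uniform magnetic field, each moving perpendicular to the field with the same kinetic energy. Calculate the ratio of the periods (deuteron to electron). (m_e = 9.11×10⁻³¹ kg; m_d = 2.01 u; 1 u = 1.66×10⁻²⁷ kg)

ratio ≈ 3660

T = 2πm/(qB) is independent of speed, so T₂/T₁ = (m₂/q₂)/(m₁/q₁).
T_{deuteron}/T_{electron} = (3.34×10^-27/1e) / (9.11×10^-31/1e) = 3660.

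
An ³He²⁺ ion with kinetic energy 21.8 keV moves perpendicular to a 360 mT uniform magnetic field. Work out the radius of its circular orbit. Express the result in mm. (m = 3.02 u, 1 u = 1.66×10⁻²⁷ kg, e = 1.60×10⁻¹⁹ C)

Convert the energy: K = 21.8 keV = 3.49×10^-15 J.
v = √(2K/m) = √(2·3.49×10^-15/5.01×10^-27) = 1.18×10^6 m/s.
r = mv/(qB) = (5.01×10^-27)(1.18×10^6) / [(2×1.60×10^-19)(0.360)] = 0.0513 m.

r ≈ 51.3 mm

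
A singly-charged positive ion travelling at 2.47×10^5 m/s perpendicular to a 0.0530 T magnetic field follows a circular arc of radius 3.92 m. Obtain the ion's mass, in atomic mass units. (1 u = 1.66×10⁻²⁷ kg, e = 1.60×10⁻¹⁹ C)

qvB = mv²/r ⇒ m = qBr/v.
m = (1×1.60×10^-19)(0.0530)(3.92) / (2.47×10^5) = 1.35×10^-25 kg = 81.1 u.

m ≈ 81.1 u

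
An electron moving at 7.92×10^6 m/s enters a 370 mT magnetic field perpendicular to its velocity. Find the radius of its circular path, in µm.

The magnetic force provides the centripetal force: qvB = mv²/r, so r = mv/(qB).
r = (9.11×10^-31 kg)(7.92×10^6 m/s) / [(1×1.60×10^-19 C)(0.370 T)] = 1.22×10^-4 m.

r ≈ 122 µm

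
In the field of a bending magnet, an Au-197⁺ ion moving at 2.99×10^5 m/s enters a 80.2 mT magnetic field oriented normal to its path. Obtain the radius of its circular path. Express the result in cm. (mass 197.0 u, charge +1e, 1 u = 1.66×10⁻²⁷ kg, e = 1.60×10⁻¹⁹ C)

The magnetic force provides the centripetal force: qvB = mv²/r, so r = mv/(qB).
r = (3.27×10^-25 kg)(2.99×10^5 m/s) / [(1×1.60×10^-19 C)(0.0802 T)] = 7.62 m.

r ≈ 762 cm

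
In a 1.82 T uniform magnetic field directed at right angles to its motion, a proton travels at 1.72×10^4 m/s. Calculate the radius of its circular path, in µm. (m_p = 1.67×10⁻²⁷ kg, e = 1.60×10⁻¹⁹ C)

The magnetic force provides the centripetal force: qvB = mv²/r, so r = mv/(qB).
r = (1.67×10^-27 kg)(1.72×10^4 m/s) / [(1×1.60×10^-19 C)(1.82 T)] = 9.86×10^-5 m.

r ≈ 98.6 µm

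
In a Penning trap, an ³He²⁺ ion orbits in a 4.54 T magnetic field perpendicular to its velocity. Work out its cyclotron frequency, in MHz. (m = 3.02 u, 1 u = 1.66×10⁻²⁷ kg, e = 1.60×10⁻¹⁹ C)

f ≈ 46.1 MHz

f = qB/(2πm) = (2×1.60×10^-19)(4.54) / [2π(5.01×10^-27)] = 4.61×10^7 Hz.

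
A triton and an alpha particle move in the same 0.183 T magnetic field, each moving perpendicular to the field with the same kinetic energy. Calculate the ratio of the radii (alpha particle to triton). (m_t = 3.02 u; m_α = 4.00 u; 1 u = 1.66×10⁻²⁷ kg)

ratio ≈ 0.575

r = √(2mK)/(qB) ⇒ at equal K, r ∝ √m/q.
r_{alpha particle}/r_{triton} = 0.575.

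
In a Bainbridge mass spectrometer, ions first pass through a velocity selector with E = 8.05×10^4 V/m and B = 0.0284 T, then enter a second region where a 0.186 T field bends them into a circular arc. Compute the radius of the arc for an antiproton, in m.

The selector passes v = E/B = 8.05×10^4/0.0284 = 2.83×10^6 m/s.
In the deflection region, r = mv/(qB₂) = (1.67×10^-27)(2.83×10^6) / [(1×1.60×10^-19)(0.186)] = 0.159 m.

r ≈ 0.159 m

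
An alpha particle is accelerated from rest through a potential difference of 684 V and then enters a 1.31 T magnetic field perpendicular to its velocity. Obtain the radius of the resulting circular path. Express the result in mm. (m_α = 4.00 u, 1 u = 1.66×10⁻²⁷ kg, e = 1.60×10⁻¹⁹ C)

r ≈ 4.07 mm

The kinetic energy gained is K = qV = (2×1.60×10^-19)(684) = 2.19×10^-16 J.
v = √(2K/m) = 2.57×10^5 m/s.
r = mv/(qB) = (6.64×10^-27)(2.57×10^5) / [(2×1.60×10^-19)(1.31)] = 4.07×10^-3 m.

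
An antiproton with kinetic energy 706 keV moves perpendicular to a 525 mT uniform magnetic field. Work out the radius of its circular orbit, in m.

Convert the energy: K = 706 keV = 1.13×10^-13 J.
v = √(2K/m) = √(2·1.13×10^-13/1.67×10^-27) = 1.16×10^7 m/s.
r = mv/(qB) = (1.67×10^-27)(1.16×10^7) / [(1×1.60×10^-19)(0.525)] = 0.231 m.

r ≈ 0.231 m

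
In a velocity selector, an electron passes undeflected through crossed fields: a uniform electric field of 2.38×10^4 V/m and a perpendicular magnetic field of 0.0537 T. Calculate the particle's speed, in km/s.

For zero net force, qE = qvB, so v = E/B.
v = (2.38×10^4) / (0.0537) = 4.43×10^5 m/s.

v ≈ 443 km/s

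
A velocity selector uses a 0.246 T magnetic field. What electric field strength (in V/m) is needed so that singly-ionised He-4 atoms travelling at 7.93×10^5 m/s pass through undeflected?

qE = qvB ⇒ E = vB = (7.93×10^5)(0.246) = 1.95×10^5 V/m.

E ≈ 1.95×10^5 V/m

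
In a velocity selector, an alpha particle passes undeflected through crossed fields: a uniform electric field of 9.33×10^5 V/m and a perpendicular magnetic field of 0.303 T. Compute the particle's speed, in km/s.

For zero net force, qE = qvB, so v = E/B.
v = (9.33×10^5) / (0.303) = 3.08×10^6 m/s.

v ≈ 3080 km/s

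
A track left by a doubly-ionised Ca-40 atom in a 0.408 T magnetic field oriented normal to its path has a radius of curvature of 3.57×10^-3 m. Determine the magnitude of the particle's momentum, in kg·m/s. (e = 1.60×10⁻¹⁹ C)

p ≈ 4.66×10^-22 kg·m/s

Since qvB = mv²/r, the momentum p = mv = qBr.
p = (2×1.60×10^-19)(0.408)(3.57×10^-3) = 4.66×10^-22 kg·m/s.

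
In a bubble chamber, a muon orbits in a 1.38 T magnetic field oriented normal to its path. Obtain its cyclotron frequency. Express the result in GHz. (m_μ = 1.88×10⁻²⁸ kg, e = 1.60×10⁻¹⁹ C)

f = qB/(2πm) = (1×1.60×10^-19)(1.38) / [2π(1.88×10^-28)] = 1.87×10^8 Hz.

f ≈ 0.187 GHz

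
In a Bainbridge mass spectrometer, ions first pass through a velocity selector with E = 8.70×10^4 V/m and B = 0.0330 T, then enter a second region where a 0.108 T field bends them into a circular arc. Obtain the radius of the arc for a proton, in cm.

r ≈ 25.5 cm

The selector passes v = E/B = 8.70×10^4/0.0330 = 2.64×10^6 m/s.
In the deflection region, r = mv/(qB₂) = (1.67×10^-27)(2.64×10^6) / [(1×1.60×10^-19)(0.108)] = 0.255 m.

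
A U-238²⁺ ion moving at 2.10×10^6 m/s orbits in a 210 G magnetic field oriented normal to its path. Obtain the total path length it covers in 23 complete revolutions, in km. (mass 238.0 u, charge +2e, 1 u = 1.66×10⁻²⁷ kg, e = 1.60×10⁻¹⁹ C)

r = mv/(qB) = 123 m, so one revolution covers 2πr = 776 m.
In 23 revolutions: L = 23·2πr = 1.78×10^4 m.

L ≈ 17.8 km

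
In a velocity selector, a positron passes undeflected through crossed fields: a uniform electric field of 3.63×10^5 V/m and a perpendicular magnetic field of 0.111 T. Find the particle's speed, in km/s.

For zero net force, qE = qvB, so v = E/B.
v = (3.63×10^5) / (0.111) = 3.27×10^6 m/s.

v ≈ 3270 km/s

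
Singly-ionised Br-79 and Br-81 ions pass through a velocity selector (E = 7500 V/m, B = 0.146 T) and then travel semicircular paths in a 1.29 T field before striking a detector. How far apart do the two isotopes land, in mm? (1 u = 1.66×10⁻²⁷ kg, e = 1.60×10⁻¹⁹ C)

Δd ≈ 1.65 mm

Both emerge at v = E/B₁ = 5.14×10^4 m/s.
r = mv/(qB₂), so r₁ = 0.032639 m and r₂ = 0.033465 m, giving Δr = 8.26×10^-4 m.
After a semicircle each ion lands a diameter 2r from the entry slit, so the separation is 2Δr = 1.65×10^-3 m.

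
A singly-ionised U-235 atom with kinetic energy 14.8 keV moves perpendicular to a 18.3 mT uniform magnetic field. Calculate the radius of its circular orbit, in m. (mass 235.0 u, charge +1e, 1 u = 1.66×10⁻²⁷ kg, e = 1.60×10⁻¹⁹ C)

r ≈ 14.7 m

Convert the energy: K = 14.8 keV = 2.37×10^-15 J.
v = √(2K/m) = √(2·2.37×10^-15/3.90×10^-25) = 1.10×10^5 m/s.
r = mv/(qB) = (3.90×10^-25)(1.10×10^5) / [(1×1.60×10^-19)(0.0183)] = 14.7 m.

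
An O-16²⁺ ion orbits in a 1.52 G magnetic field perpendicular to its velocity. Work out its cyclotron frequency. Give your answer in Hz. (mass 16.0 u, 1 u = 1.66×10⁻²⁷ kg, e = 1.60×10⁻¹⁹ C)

f = qB/(2πm) = (2×1.60×10^-19)(1.52×10^-4) / [2π(2.66×10^-26)] = 291 Hz.

f ≈ 291 Hz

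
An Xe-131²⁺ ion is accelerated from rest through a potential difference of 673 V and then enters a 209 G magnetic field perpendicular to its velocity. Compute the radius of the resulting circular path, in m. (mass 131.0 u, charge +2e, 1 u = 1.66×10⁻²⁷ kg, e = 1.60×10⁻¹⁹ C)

r ≈ 1.45 m

The kinetic energy gained is K = qV = (2×1.60×10^-19)(673) = 2.15×10^-16 J.
v = √(2K/m) = 4.45×10^4 m/s.
r = mv/(qB) = (2.17×10^-25)(4.45×10^4) / [(2×1.60×10^-19)(0.0209)] = 1.45 m.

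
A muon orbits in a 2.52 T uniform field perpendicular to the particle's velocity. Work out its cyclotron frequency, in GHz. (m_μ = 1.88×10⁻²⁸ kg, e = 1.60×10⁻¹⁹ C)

f ≈ 0.341 GHz

f = qB/(2πm) = (1×1.60×10^-19)(2.52) / [2π(1.88×10^-28)] = 3.41×10^8 Hz.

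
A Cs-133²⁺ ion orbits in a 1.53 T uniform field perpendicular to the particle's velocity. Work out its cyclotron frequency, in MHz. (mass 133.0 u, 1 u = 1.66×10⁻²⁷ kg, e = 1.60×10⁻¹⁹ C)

f ≈ 0.353 MHz

f = qB/(2πm) = (2×1.60×10^-19)(1.53) / [2π(2.21×10^-25)] = 3.53×10^5 Hz.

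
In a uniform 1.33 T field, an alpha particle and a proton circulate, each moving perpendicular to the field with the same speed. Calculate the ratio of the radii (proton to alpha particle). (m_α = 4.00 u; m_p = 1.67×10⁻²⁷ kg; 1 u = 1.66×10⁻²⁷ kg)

ratio ≈ 0.503

r = mv/(qB) ⇒ at equal v, r ∝ m/q.
r_{proton}/r_{alpha particle} = 0.503.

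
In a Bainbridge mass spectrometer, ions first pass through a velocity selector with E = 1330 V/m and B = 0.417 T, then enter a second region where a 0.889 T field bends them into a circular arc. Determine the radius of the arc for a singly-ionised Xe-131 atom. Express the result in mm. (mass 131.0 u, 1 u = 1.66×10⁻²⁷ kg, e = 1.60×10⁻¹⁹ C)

r ≈ 4.88 mm

The selector passes v = E/B = 1330/0.417 = 3190 m/s.
In the deflection region, r = mv/(qB₂) = (2.17×10^-25)(3190) / [(1×1.60×10^-19)(0.889)] = 4.88×10^-3 m.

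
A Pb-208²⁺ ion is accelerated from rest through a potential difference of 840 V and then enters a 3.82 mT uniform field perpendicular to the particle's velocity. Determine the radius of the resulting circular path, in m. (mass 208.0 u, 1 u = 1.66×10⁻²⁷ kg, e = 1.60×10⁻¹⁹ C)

r ≈ 11.1 m

The kinetic energy gained is K = qV = (2×1.60×10^-19)(840) = 2.69×10^-16 J.
v = √(2K/m) = 3.95×10^4 m/s.
r = mv/(qB) = (3.45×10^-25)(3.95×10^4) / [(2×1.60×10^-19)(3.82×10^-3)] = 11.1 m.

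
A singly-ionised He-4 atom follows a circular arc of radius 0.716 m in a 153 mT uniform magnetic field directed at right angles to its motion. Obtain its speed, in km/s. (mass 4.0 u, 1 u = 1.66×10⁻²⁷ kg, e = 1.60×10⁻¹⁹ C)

v ≈ 2640 km/s

From qvB = mv²/r, v = qBr/m.
v = (1×1.60×10^-19)(0.153)(0.716) / (6.64×10^-27) = 2.64×10^6 m/s.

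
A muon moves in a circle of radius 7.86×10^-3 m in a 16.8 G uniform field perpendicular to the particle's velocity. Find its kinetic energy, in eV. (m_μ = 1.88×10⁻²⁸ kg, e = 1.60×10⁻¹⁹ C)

v = qBr/m = (1×1.60×10^-19)(1.68×10^-3)(7.86×10^-3) / (1.88×10^-28) = 1.12×10^4 m/s.
K = ½mv² = 0.5·(1.88×10^-28)·(1.12×10^4)² = 1.19×10^-20 J = 0.0742 eV.

K ≈ 0.0742 eV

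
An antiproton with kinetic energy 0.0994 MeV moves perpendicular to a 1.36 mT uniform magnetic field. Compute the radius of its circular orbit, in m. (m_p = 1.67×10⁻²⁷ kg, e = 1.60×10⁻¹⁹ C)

Convert the energy: K = 0.0994 MeV = 1.59×10^-14 J.
v = √(2K/m) = √(2·1.59×10^-14/1.67×10^-27) = 4.36×10^6 m/s.
r = mv/(qB) = (1.67×10^-27)(4.36×10^6) / [(1×1.60×10^-19)(1.36×10^-3)] = 33.5 m.

r ≈ 33.5 m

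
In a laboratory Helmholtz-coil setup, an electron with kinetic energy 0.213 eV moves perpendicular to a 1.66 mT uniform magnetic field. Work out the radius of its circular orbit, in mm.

r ≈ 0.938 mm

Convert the energy: K = 0.213 eV = 3.41×10^-20 J.
v = √(2K/m) = √(2·3.41×10^-20/9.11×10^-31) = 2.74×10^5 m/s.
r = mv/(qB) = (9.11×10^-31)(2.74×10^5) / [(1×1.60×10^-19)(1.66×10^-3)] = 9.38×10^-4 m.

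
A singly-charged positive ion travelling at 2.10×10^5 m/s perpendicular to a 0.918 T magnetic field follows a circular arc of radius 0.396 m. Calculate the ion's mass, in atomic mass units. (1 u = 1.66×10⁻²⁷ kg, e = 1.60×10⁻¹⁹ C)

m ≈ 167 u

qvB = mv²/r ⇒ m = qBr/v.
m = (1×1.60×10^-19)(0.918)(0.396) / (2.10×10^5) = 2.77×10^-25 kg = 167 u.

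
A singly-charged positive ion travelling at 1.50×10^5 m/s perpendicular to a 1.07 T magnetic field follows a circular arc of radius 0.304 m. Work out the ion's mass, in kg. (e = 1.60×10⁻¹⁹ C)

qvB = mv²/r ⇒ m = qBr/v.
m = (1×1.60×10^-19)(1.07)(0.304) / (1.50×10^5) = 3.47×10^-25 kg.

m ≈ 3.47×10^-25 kg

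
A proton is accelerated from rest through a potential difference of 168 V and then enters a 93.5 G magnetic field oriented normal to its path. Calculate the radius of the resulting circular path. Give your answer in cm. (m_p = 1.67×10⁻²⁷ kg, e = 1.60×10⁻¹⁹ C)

r ≈ 20.0 cm

The kinetic energy gained is K = qV = (1×1.60×10^-19)(168) = 2.69×10^-17 J.
v = √(2K/m) = 1.79×10^5 m/s.
r = mv/(qB) = (1.67×10^-27)(1.79×10^5) / [(1×1.60×10^-19)(9.35×10^-3)] = 0.200 m.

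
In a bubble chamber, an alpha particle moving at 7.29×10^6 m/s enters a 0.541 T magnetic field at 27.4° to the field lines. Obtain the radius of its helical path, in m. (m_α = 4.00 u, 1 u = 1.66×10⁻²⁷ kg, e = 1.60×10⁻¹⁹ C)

Only the perpendicular component v⊥ = v sin27.4° = 3.35×10^6 m/s is bent by the field.
r = m v⊥ /(qB) = (6.64×10^-27)(3.35×10^6) / [(2×1.60×10^-19)(0.541)] = 0.129 m.

r ≈ 0.129 m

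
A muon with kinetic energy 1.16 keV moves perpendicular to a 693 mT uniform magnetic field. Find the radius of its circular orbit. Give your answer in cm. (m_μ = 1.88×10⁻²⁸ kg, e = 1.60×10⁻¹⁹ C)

Convert the energy: K = 1.16 keV = 1.86×10^-16 J.
v = √(2K/m) = √(2·1.86×10^-16/1.88×10^-28) = 1.41×10^6 m/s.
r = mv/(qB) = (1.88×10^-28)(1.41×10^6) / [(1×1.60×10^-19)(0.693)] = 2.38×10^-3 m.

r ≈ 0.238 cm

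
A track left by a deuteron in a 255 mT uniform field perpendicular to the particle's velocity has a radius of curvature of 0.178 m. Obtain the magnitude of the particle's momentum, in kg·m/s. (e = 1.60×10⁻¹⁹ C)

p ≈ 7.26×10^-21 kg·m/s

Since qvB = mv²/r, the momentum p = mv = qBr.
p = (1×1.60×10^-19)(0.255)(0.178) = 7.26×10^-21 kg·m/s.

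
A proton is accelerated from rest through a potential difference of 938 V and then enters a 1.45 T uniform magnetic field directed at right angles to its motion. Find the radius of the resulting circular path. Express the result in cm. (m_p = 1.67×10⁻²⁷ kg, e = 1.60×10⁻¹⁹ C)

r ≈ 0.305 cm

The kinetic energy gained is K = qV = (1×1.60×10^-19)(938) = 1.50×10^-16 J.
v = √(2K/m) = 4.24×10^5 m/s.
r = mv/(qB) = (1.67×10^-27)(4.24×10^5) / [(1×1.60×10^-19)(1.45)] = 3.05×10^-3 m.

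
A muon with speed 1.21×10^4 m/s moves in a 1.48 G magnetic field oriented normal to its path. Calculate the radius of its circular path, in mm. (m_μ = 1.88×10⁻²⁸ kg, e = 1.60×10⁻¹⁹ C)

The magnetic force provides the centripetal force: qvB = mv²/r, so r = mv/(qB).
r = (1.88×10^-28 kg)(1.21×10^4 m/s) / [(1×1.60×10^-19 C)(1.48×10^-4 T)] = 0.0961 m.

r ≈ 96.1 mm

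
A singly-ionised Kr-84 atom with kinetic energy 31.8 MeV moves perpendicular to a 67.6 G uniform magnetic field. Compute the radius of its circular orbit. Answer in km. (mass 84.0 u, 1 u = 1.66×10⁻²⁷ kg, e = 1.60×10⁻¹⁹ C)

r ≈ 1.10 km

Convert the energy: K = 31.8 MeV = 5.09×10^-12 J.
v = √(2K/m) = √(2·5.09×10^-12/1.39×10^-25) = 8.54×10^6 m/s.
r = mv/(qB) = (1.39×10^-25)(8.54×10^6) / [(1×1.60×10^-19)(6.76×10^-3)] = 1100 m.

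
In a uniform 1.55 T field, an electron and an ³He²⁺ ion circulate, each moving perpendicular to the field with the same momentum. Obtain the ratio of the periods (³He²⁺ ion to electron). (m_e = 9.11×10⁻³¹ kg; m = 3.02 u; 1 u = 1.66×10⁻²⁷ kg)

T = 2πm/(qB) is independent of speed, so T₂/T₁ = (m₂/q₂)/(m₁/q₁).
T_{³He²⁺ ion}/T_{electron} = (5.01×10^-27/2e) / (9.11×10^-31/1e) = 2750.

ratio ≈ 2750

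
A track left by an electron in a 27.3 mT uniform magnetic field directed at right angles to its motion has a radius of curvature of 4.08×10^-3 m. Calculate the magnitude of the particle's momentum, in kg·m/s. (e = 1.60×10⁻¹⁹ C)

p ≈ 1.78×10^-23 kg·m/s

Since qvB = mv²/r, the momentum p = mv = qBr.
p = (1×1.60×10^-19)(0.0273)(4.08×10^-3) = 1.78×10^-23 kg·m/s.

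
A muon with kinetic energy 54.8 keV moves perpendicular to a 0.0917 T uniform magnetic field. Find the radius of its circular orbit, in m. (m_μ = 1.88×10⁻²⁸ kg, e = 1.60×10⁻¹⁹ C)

r ≈ 0.124 m

Convert the energy: K = 54.8 keV = 8.77×10^-15 J.
v = √(2K/m) = √(2·8.77×10^-15/1.88×10^-28) = 9.66×10^6 m/s.
r = mv/(qB) = (1.88×10^-28)(9.66×10^6) / [(1×1.60×10^-19)(0.0917)] = 0.124 m.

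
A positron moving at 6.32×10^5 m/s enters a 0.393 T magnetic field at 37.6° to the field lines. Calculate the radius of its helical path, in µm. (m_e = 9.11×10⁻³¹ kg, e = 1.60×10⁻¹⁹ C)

r ≈ 5.59 µm

Only the perpendicular component v⊥ = v sin37.6° = 3.86×10^5 m/s is bent by the field.
r = m v⊥ /(qB) = (9.11×10^-31)(3.86×10^5) / [(1×1.60×10^-19)(0.393)] = 5.59×10^-6 m.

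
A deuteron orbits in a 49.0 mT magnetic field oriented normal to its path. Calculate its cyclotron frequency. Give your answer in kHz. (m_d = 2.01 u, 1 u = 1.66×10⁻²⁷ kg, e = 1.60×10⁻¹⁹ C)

f ≈ 374 kHz

f = qB/(2πm) = (1×1.60×10^-19)(0.0490) / [2π(3.34×10^-27)] = 3.74×10^5 Hz.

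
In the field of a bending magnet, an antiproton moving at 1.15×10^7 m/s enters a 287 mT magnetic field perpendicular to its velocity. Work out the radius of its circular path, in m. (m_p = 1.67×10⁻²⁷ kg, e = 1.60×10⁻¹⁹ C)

r ≈ 0.418 m

The magnetic force provides the centripetal force: qvB = mv²/r, so r = mv/(qB).
r = (1.67×10^-27 kg)(1.15×10^7 m/s) / [(1×1.60×10^-19 C)(0.287 T)] = 0.418 m.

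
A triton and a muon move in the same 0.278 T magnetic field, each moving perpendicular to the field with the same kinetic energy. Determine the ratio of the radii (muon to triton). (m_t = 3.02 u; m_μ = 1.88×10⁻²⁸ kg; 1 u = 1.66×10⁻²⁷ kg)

r = √(2mK)/(qB) ⇒ at equal K, r ∝ √m/q.
r_{muon}/r_{triton} = 0.194.

ratio ≈ 0.194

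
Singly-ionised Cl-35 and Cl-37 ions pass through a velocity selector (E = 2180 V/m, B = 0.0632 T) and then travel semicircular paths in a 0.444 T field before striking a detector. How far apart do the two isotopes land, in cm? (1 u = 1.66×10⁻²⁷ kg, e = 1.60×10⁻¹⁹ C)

Both emerge at v = E/B₁ = 3.45×10^4 m/s.
r = mv/(qB₂), so r₁ = 0.02821 m and r₂ = 0.02982 m, giving Δr = 1.61×10^-3 m.
After a semicircle each ion lands a diameter 2r from the entry slit, so the separation is 2Δr = 3.22×10^-3 m.

Δd ≈ 0.322 cm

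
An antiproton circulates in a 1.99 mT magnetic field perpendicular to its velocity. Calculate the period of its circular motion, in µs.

T ≈ 33.0 µs

The cyclotron period is independent of speed: T = 2πm/(qB).
T = 2π(1.67×10^-27) / [(1×1.60×10^-19)(1.99×10^-3)] = 3.30×10^-5 s.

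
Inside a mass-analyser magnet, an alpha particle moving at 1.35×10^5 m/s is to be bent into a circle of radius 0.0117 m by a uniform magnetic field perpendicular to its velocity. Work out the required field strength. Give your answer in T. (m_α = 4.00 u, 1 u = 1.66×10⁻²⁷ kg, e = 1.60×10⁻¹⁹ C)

qvB = mv²/r gives B = mv/(qr).
B = (6.64×10^-27)(1.35×10^5) / [(2×1.60×10^-19)(0.0117)] = 0.239 T.

B ≈ 0.239 T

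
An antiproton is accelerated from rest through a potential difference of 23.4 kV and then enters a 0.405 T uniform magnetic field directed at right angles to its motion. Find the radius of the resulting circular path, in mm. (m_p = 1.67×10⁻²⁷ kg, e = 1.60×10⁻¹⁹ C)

r ≈ 54.6 mm

The kinetic energy gained is K = qV = (1×1.60×10^-19)(2.34×10^4) = 3.74×10^-15 J.
v = √(2K/m) = 2.12×10^6 m/s.
r = mv/(qB) = (1.67×10^-27)(2.12×10^6) / [(1×1.60×10^-19)(0.405)] = 0.0546 m.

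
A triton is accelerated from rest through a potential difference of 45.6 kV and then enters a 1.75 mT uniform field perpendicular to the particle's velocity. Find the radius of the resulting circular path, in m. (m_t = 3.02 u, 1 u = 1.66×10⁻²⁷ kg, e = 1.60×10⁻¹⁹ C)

The kinetic energy gained is K = qV = (1×1.60×10^-19)(4.56×10^4) = 7.30×10^-15 J.
v = √(2K/m) = 1.71×10^6 m/s.
r = mv/(qB) = (5.01×10^-27)(1.71×10^6) / [(1×1.60×10^-19)(1.75×10^-3)] = 30.5 m.

r ≈ 30.5 m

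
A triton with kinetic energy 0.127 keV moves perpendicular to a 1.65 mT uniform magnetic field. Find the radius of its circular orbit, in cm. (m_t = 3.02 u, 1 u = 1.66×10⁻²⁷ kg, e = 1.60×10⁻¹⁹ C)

r ≈ 171 cm

Convert the energy: K = 0.127 keV = 2.03×10^-17 J.
v = √(2K/m) = √(2·2.03×10^-17/5.01×10^-27) = 9.00×10^4 m/s.
r = mv/(qB) = (5.01×10^-27)(9.00×10^4) / [(1×1.60×10^-19)(1.65×10^-3)] = 1.71 m.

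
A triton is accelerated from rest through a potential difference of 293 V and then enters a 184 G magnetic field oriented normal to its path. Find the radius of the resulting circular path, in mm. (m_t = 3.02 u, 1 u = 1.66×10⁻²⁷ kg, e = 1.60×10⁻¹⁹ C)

r ≈ 233 mm

The kinetic energy gained is K = qV = (1×1.60×10^-19)(293) = 4.69×10^-17 J.
v = √(2K/m) = 1.37×10^5 m/s.
r = mv/(qB) = (5.01×10^-27)(1.37×10^5) / [(1×1.60×10^-19)(0.0184)] = 0.233 m.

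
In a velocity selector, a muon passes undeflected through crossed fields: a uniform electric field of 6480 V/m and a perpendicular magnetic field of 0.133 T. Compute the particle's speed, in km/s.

v ≈ 48.7 km/s

For zero net force, qE = qvB, so v = E/B.
v = (6480) / (0.133) = 4.87×10^4 m/s.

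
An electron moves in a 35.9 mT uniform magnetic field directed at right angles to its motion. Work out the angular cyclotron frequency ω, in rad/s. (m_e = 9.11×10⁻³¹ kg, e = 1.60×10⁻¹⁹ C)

ω = qB/m = (1×1.60×10^-19)(0.0359) / (9.11×10^-31) = 6.31×10^9 rad/s.

ω ≈ 6.31×10^9 rad/s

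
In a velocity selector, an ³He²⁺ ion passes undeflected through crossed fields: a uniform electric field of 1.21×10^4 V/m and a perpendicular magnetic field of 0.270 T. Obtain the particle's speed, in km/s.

For zero net force, qE = qvB, so v = E/B.
v = (1.21×10^4) / (0.270) = 4.48×10^4 m/s.

v ≈ 44.8 km/s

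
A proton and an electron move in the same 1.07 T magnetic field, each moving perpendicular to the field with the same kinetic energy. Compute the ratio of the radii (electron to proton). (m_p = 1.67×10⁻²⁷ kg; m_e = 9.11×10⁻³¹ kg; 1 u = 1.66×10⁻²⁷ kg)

r = √(2mK)/(qB) ⇒ at equal K, r ∝ √m/q.
r_{electron}/r_{proton} = 0.0234.

ratio ≈ 0.0234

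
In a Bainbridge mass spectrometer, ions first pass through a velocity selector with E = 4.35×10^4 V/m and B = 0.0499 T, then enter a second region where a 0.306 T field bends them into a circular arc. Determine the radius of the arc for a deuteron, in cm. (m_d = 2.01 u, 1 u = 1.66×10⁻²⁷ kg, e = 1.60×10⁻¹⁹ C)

The selector passes v = E/B = 4.35×10^4/0.0499 = 8.72×10^5 m/s.
In the deflection region, r = mv/(qB₂) = (3.34×10^-27)(8.72×10^5) / [(1×1.60×10^-19)(0.306)] = 0.0594 m.

r ≈ 5.94 cm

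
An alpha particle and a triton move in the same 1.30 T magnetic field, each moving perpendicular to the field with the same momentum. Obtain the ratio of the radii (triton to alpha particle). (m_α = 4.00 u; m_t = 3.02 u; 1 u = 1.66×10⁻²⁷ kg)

ratio ≈ 2.00

r = p/(qB) ⇒ at equal p, r ∝ 1/q.
r_{triton}/r_{alpha particle} = 2.00.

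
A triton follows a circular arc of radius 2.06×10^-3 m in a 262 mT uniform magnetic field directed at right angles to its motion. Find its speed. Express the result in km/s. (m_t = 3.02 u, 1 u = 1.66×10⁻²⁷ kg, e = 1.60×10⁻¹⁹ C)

From qvB = mv²/r, v = qBr/m.
v = (1×1.60×10^-19)(0.262)(2.06×10^-3) / (5.01×10^-27) = 1.72×10^4 m/s.

v ≈ 17.2 km/s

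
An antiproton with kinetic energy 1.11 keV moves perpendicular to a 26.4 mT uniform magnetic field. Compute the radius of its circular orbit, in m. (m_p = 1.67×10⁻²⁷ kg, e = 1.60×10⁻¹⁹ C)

r ≈ 0.182 m

Convert the energy: K = 1.11 keV = 1.78×10^-16 J.
v = √(2K/m) = √(2·1.78×10^-16/1.67×10^-27) = 4.61×10^5 m/s.
r = mv/(qB) = (1.67×10^-27)(4.61×10^5) / [(1×1.60×10^-19)(0.0264)] = 0.182 m.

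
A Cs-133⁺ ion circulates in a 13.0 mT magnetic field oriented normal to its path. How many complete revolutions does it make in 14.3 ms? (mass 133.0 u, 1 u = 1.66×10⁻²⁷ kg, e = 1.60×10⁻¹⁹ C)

T = 2πm/(qB) = 2π(2.2078×10^-25) / [(1×1.60×10^-19)(0.0130)] = 6.6692×10^-4 s.
N = t/T = 0.0143 / 6.6692×10^-4 ≈ 21.44, so 21 complete revolutions.

N = 21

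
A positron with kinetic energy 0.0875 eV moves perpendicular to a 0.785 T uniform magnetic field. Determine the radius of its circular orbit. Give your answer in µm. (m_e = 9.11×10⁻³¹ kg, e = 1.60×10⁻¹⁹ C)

Convert the energy: K = 0.0875 eV = 1.40×10^-20 J.
v = √(2K/m) = √(2·1.40×10^-20/9.11×10^-31) = 1.75×10^5 m/s.
r = mv/(qB) = (9.11×10^-31)(1.75×10^5) / [(1×1.60×10^-19)(0.785)] = 1.27×10^-6 m.

r ≈ 1.27 µm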